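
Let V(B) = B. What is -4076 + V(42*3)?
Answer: -3950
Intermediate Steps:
-4076 + V(42*3) = -4076 + 42*3 = -4076 + 126 = -3950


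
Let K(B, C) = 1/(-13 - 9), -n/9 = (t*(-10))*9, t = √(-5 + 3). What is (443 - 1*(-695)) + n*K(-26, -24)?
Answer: 1138 - 405*I*√2/11 ≈ 1138.0 - 52.069*I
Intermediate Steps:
t = I*√2 (t = √(-2) = I*√2 ≈ 1.4142*I)
n = 810*I*√2 (n = -9*(I*√2)*(-10)*9 = -9*(-10*I*√2)*9 = -(-810)*I*√2 = 810*I*√2 ≈ 1145.5*I)
K(B, C) = -1/22 (K(B, C) = 1/(-22) = -1/22)
(443 - 1*(-695)) + n*K(-26, -24) = (443 - 1*(-695)) + (810*I*√2)*(-1/22) = (443 + 695) - 405*I*√2/11 = 1138 - 405*I*√2/11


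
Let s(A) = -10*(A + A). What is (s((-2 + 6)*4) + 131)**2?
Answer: 35721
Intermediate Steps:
s(A) = -20*A
(s((-2 + 6)*4) + 131)**2 = (-20*(-2 + 6)*4 + 131)**2 = (-80*4 + 131)**2 = (-20*16 + 131)**2 = (-320 + 131)**2 = (-189)**2 = 35721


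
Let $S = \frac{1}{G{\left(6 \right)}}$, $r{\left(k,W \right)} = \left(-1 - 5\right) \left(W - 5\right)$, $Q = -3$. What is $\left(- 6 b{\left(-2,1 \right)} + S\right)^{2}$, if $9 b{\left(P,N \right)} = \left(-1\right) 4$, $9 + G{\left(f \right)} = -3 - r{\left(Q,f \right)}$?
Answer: $\frac{25}{4} \approx 6.25$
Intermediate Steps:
$r{\left(k,W \right)} = 30 - 6 W$ ($r{\left(k,W \right)} = - 6 \left(-5 + W\right) = 30 - 6 W$)
$G{\left(f \right)} = -42 + 6 f$ ($G{\left(f \right)} = -9 - \left(33 - 6 f\right) = -9 + \left(-3 + \left(-30 + 6 f\right)\right) = -9 + \left(-33 + 6 f\right) = -42 + 6 f$)
$b{\left(P,N \right)} = - \frac{4}{9}$ ($b{\left(P,N \right)} = \frac{\left(-1\right) 4}{9} = \frac{1}{9} \left(-4\right) = - \frac{4}{9}$)
$S = - \frac{1}{6}$ ($S = \frac{1}{-42 + 6 \cdot 6} = \frac{1}{-42 + 36} = \frac{1}{-6} = - \frac{1}{6} \approx -0.16667$)
$\left(- 6 b{\left(-2,1 \right)} + S\right)^{2} = \left(\left(-6\right) \left(- \frac{4}{9}\right) - \frac{1}{6}\right)^{2} = \left(\frac{8}{3} - \frac{1}{6}\right)^{2} = \left(\frac{5}{2}\right)^{2} = \frac{25}{4}$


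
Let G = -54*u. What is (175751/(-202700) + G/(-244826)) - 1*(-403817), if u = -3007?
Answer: 10019919729119237/24813115100 ≈ 4.0382e+5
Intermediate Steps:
G = 162378 (G = -54*(-3007) = 162378)
(175751/(-202700) + G/(-244826)) - 1*(-403817) = (175751/(-202700) + 162378/(-244826)) - 1*(-403817) = (175751*(-1/202700) + 162378*(-1/244826)) + 403817 = (-175751/202700 - 81189/122413) + 403817 = -37971217463/24813115100 + 403817 = 10019919729119237/24813115100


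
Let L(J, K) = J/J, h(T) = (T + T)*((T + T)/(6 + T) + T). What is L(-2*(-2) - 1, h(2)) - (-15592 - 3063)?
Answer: 18656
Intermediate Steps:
h(T) = 2*T*(T + 2*T/(6 + T)) (h(T) = (2*T)*((2*T)/(6 + T) + T) = (2*T)*(2*T/(6 + T) + T) = (2*T)*(T + 2*T/(6 + T)) = 2*T*(T + 2*T/(6 + T)))
L(J, K) = 1
L(-2*(-2) - 1, h(2)) - (-15592 - 3063) = 1 - (-15592 - 3063) = 1 - 1*(-18655) = 1 + 18655 = 18656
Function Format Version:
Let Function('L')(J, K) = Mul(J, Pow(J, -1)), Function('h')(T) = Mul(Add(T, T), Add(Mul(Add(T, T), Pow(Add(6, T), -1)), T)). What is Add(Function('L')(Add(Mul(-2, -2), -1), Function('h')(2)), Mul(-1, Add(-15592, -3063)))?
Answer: 18656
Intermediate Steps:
Function('h')(T) = Mul(2, T, Add(T, Mul(2, T, Pow(Add(6, T), -1)))) (Function('h')(T) = Mul(Mul(2, T), Add(Mul(Mul(2, T), Pow(Add(6, T), -1)), T)) = Mul(Mul(2, T), Add(Mul(2, T, Pow(Add(6, T), -1)), T)) = Mul(Mul(2, T), Add(T, Mul(2, T, Pow(Add(6, T), -1)))) = Mul(2, T, Add(T, Mul(2, T, Pow(Add(6, T), -1)))))
Function('L')(J, K) = 1
Add(Function('L')(Add(Mul(-2, -2), -1), Function('h')(2)), Mul(-1, Add(-15592, -3063))) = Add(1, Mul(-1, Add(-15592, -3063))) = Add(1, Mul(-1, -18655)) = Add(1, 18655) = 18656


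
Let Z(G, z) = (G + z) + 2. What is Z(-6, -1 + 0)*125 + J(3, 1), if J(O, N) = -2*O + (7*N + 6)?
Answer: -618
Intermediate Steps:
Z(G, z) = 2 + G + z
J(O, N) = 6 - 2*O + 7*N (J(O, N) = -2*O + (6 + 7*N) = 6 - 2*O + 7*N)
Z(-6, -1 + 0)*125 + J(3, 1) = (2 - 6 + (-1 + 0))*125 + (6 - 2*3 + 7*1) = (2 - 6 - 1)*125 + (6 - 6 + 7) = -5*125 + 7 = -625 + 7 = -618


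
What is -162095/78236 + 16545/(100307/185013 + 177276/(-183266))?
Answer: -21945762836400815465/563905604341268 ≈ -38917.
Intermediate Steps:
-162095/78236 + 16545/(100307/185013 + 177276/(-183266)) = -162095*1/78236 + 16545/(100307*(1/185013) + 177276*(-1/183266)) = -162095/78236 + 16545/(100307/185013 - 88638/91633) = -162095/78236 + 16545/(-7207750963/16953296229) = -162095/78236 + 16545*(-16953296229/7207750963) = -162095/78236 - 280492286108805/7207750963 = -21945762836400815465/563905604341268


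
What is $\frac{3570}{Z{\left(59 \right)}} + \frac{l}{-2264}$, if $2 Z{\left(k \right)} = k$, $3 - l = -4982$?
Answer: $\frac{15870845}{133576} \approx 118.82$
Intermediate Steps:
$l = 4985$ ($l = 3 - -4982 = 3 + 4982 = 4985$)
$Z{\left(k \right)} = \frac{k}{2}$
$\frac{3570}{Z{\left(59 \right)}} + \frac{l}{-2264} = \frac{3570}{\frac{1}{2} \cdot 59} + \frac{4985}{-2264} = \frac{3570}{\frac{59}{2}} + 4985 \left(- \frac{1}{2264}\right) = 3570 \cdot \frac{2}{59} - \frac{4985}{2264} = \frac{7140}{59} - \frac{4985}{2264} = \frac{15870845}{133576}$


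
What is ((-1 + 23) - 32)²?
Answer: 100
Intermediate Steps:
((-1 + 23) - 32)² = (22 - 32)² = (-10)² = 100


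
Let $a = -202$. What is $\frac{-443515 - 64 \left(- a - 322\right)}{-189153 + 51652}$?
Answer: $\frac{435835}{137501} \approx 3.1697$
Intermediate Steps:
$\frac{-443515 - 64 \left(- a - 322\right)}{-189153 + 51652} = \frac{-443515 - 64 \left(\left(-1\right) \left(-202\right) - 322\right)}{-189153 + 51652} = \frac{-443515 - 64 \left(202 - 322\right)}{-137501} = \left(-443515 - -7680\right) \left(- \frac{1}{137501}\right) = \left(-443515 + 7680\right) \left(- \frac{1}{137501}\right) = \left(-435835\right) \left(- \frac{1}{137501}\right) = \frac{435835}{137501}$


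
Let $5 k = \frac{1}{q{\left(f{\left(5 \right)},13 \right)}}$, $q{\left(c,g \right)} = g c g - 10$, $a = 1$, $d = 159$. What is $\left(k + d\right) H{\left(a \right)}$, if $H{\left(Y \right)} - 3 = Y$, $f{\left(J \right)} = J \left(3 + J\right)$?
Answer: $\frac{10732502}{16875} \approx 636.0$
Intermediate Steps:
$H{\left(Y \right)} = 3 + Y$
$q{\left(c,g \right)} = -10 + c g^{2}$ ($q{\left(c,g \right)} = c g g - 10 = c g^{2} - 10 = -10 + c g^{2}$)
$k = \frac{1}{33750}$ ($k = \frac{1}{5 \left(-10 + 5 \left(3 + 5\right) 13^{2}\right)} = \frac{1}{5 \left(-10 + 5 \cdot 8 \cdot 169\right)} = \frac{1}{5 \left(-10 + 40 \cdot 169\right)} = \frac{1}{5 \left(-10 + 6760\right)} = \frac{1}{5 \cdot 6750} = \frac{1}{5} \cdot \frac{1}{6750} = \frac{1}{33750} \approx 2.963 \cdot 10^{-5}$)
$\left(k + d\right) H{\left(a \right)} = \left(\frac{1}{33750} + 159\right) \left(3 + 1\right) = \frac{5366251}{33750} \cdot 4 = \frac{10732502}{16875}$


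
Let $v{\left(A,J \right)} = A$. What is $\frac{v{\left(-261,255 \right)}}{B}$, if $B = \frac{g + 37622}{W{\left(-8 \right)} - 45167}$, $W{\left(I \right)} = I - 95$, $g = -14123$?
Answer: $\frac{1312830}{2611} \approx 502.81$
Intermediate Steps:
$W{\left(I \right)} = -95 + I$
$B = - \frac{2611}{5030}$ ($B = \frac{-14123 + 37622}{\left(-95 - 8\right) - 45167} = \frac{23499}{-103 - 45167} = \frac{23499}{-45270} = 23499 \left(- \frac{1}{45270}\right) = - \frac{2611}{5030} \approx -0.51909$)
$\frac{v{\left(-261,255 \right)}}{B} = - \frac{261}{- \frac{2611}{5030}} = \left(-261\right) \left(- \frac{5030}{2611}\right) = \frac{1312830}{2611}$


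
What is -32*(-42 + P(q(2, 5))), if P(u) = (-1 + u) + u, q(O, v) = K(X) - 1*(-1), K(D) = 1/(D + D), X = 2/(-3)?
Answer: 1360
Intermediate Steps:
X = -2/3 (X = 2*(-1/3) = -2/3 ≈ -0.66667)
K(D) = 1/(2*D)
q(O, v) = 1/4 (q(O, v) = 1/(2*(-2/3)) - 1*(-1) = (1/2)*(-3/2) + 1 = -3/4 + 1 = 1/4)
P(u) = -1 + 2*u
-32*(-42 + P(q(2, 5))) = -32*(-42 + (-1 + 2*(1/4))) = -32*(-42 + (-1 + 1/2)) = -32*(-42 - 1/2) = -32*(-85/2) = 1360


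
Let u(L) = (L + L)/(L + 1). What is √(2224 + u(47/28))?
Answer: 7*√10218/15 ≈ 47.173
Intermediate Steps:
u(L) = 2*L/(1 + L) (u(L) = (2*L)/(1 + L) = 2*L/(1 + L))
√(2224 + u(47/28)) = √(2224 + 2*(47/28)/(1 + 47/28)) = √(2224 + 2*(47/28)/(75/28)) = √(2224 + 2*(47/28)*(28/75)) = √(2224 + 94/75) = √(166894/75) = 7*√10218/15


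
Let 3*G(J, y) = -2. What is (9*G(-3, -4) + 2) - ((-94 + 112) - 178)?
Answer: 156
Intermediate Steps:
G(J, y) = -⅔ (G(J, y) = (⅓)*(-2) = -⅔)
(9*G(-3, -4) + 2) - ((-94 + 112) - 178) = (9*(-⅔) + 2) - ((-94 + 112) - 178) = (-6 + 2) - (18 - 178) = -4 - 1*(-160) = -4 + 160 = 156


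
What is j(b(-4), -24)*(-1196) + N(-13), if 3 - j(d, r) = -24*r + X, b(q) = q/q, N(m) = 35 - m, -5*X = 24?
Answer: 3398076/5 ≈ 6.7962e+5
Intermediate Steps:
X = -24/5 (X = -1/5*24 = -24/5 ≈ -4.8000)
b(q) = 1
j(d, r) = 39/5 + 24*r (j(d, r) = 3 - (-24*r - 24/5) = 3 - (-24/5 - 24*r) = 3 + (24/5 + 24*r) = 39/5 + 24*r)
j(b(-4), -24)*(-1196) + N(-13) = (39/5 + 24*(-24))*(-1196) + (35 - 1*(-13)) = (39/5 - 576)*(-1196) + (35 + 13) = -2841/5*(-1196) + 48 = 3397836/5 + 48 = 3398076/5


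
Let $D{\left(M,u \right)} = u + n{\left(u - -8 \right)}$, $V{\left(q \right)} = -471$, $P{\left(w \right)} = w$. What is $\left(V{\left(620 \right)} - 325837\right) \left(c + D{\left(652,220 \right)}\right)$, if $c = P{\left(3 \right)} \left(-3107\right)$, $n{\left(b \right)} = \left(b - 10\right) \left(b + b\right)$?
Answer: $-29467896556$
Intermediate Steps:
$n{\left(b \right)} = 2 b \left(-10 + b\right)$ ($n{\left(b \right)} = \left(-10 + b\right) 2 b = 2 b \left(-10 + b\right)$)
$D{\left(M,u \right)} = u + 2 \left(-2 + u\right) \left(8 + u\right)$ ($D{\left(M,u \right)} = u + 2 \left(u - -8\right) \left(-10 + \left(u - -8\right)\right) = u + 2 \left(u + 8\right) \left(-10 + \left(u + 8\right)\right) = u + 2 \left(8 + u\right) \left(-10 + \left(8 + u\right)\right) = u + 2 \left(8 + u\right) \left(-2 + u\right) = u + 2 \left(-2 + u\right) \left(8 + u\right)$)
$c = -9321$ ($c = 3 \left(-3107\right) = -9321$)
$\left(V{\left(620 \right)} - 325837\right) \left(c + D{\left(652,220 \right)}\right) = \left(-471 - 325837\right) \left(-9321 + \left(220 + 2 \left(-2 + 220\right) \left(8 + 220\right)\right)\right) = - 326308 \left(-9321 + \left(220 + 2 \cdot 218 \cdot 228\right)\right) = - 326308 \left(-9321 + \left(220 + 99408\right)\right) = - 326308 \left(-9321 + 99628\right) = \left(-326308\right) 90307 = -29467896556$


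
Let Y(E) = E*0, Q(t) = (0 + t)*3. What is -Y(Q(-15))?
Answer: 0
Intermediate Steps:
Q(t) = 3*t (Q(t) = t*3 = 3*t)
Y(E) = 0
-Y(Q(-15)) = -1*0 = 0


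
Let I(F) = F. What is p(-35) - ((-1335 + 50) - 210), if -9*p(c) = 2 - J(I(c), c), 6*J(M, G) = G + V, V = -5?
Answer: 40339/27 ≈ 1494.0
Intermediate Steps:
J(M, G) = -⅚ + G/6 (J(M, G) = (G - 5)/6 = (-5 + G)/6 = -⅚ + G/6)
p(c) = -17/54 + c/54 (p(c) = -(2 - (-⅚ + c/6))/9 = -(2 + (⅚ - c/6))/9 = -(17/6 - c/6)/9 = -17/54 + c/54)
p(-35) - ((-1335 + 50) - 210) = (-17/54 + (1/54)*(-35)) - ((-1335 + 50) - 210) = (-17/54 - 35/54) - (-1285 - 210) = -26/27 - 1*(-1495) = -26/27 + 1495 = 40339/27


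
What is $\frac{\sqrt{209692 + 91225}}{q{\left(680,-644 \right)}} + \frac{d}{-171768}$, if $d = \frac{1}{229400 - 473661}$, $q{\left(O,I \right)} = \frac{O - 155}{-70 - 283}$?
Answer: $\frac{1}{41956223448} - \frac{353 \sqrt{300917}}{525} \approx -368.84$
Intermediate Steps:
$q{\left(O,I \right)} = \frac{155}{353} - \frac{O}{353}$ ($q{\left(O,I \right)} = \frac{-155 + O}{-353} = \left(-155 + O\right) \left(- \frac{1}{353}\right) = \frac{155}{353} - \frac{O}{353}$)
$d = - \frac{1}{244261}$ ($d = \frac{1}{-244261} = - \frac{1}{244261} \approx -4.094 \cdot 10^{-6}$)
$\frac{\sqrt{209692 + 91225}}{q{\left(680,-644 \right)}} + \frac{d}{-171768} = \frac{\sqrt{209692 + 91225}}{\frac{155}{353} - \frac{680}{353}} - \frac{1}{244261 \left(-171768\right)} = \frac{\sqrt{300917}}{\frac{155}{353} - \frac{680}{353}} - - \frac{1}{41956223448} = \frac{\sqrt{300917}}{- \frac{525}{353}} + \frac{1}{41956223448} = \sqrt{300917} \left(- \frac{353}{525}\right) + \frac{1}{41956223448} = - \frac{353 \sqrt{300917}}{525} + \frac{1}{41956223448} = \frac{1}{41956223448} - \frac{353 \sqrt{300917}}{525}$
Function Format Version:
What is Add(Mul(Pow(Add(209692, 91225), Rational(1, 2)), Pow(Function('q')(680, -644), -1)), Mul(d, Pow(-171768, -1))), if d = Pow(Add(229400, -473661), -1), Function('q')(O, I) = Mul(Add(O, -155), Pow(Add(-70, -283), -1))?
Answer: Add(Rational(1, 41956223448), Mul(Rational(-353, 525), Pow(300917, Rational(1, 2)))) ≈ -368.84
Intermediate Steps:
Function('q')(O, I) = Add(Rational(155, 353), Mul(Rational(-1, 353), O)) (Function('q')(O, I) = Mul(Add(-155, O), Pow(-353, -1)) = Mul(Add(-155, O), Rational(-1, 353)) = Add(Rational(155, 353), Mul(Rational(-1, 353), O)))
d = Rational(-1, 244261) (d = Pow(-244261, -1) = Rational(-1, 244261) ≈ -4.0940e-6)
Add(Mul(Pow(Add(209692, 91225), Rational(1, 2)), Pow(Function('q')(680, -644), -1)), Mul(d, Pow(-171768, -1))) = Add(Mul(Pow(Add(209692, 91225), Rational(1, 2)), Pow(Add(Rational(155, 353), Mul(Rational(-1, 353), 680)), -1)), Mul(Rational(-1, 244261), Pow(-171768, -1))) = Add(Mul(Pow(300917, Rational(1, 2)), Pow(Add(Rational(155, 353), Rational(-680, 353)), -1)), Mul(Rational(-1, 244261), Rational(-1, 171768))) = Add(Mul(Pow(300917, Rational(1, 2)), Pow(Rational(-525, 353), -1)), Rational(1, 41956223448)) = Add(Mul(Pow(300917, Rational(1, 2)), Rational(-353, 525)), Rational(1, 41956223448)) = Add(Mul(Rational(-353, 525), Pow(300917, Rational(1, 2))), Rational(1, 41956223448)) = Add(Rational(1, 41956223448), Mul(Rational(-353, 525), Pow(300917, Rational(1, 2))))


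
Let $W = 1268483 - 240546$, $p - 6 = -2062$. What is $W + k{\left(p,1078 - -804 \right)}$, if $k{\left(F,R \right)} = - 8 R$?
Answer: $1012881$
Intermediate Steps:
$p = -2056$ ($p = 6 - 2062 = -2056$)
$W = 1027937$
$W + k{\left(p,1078 - -804 \right)} = 1027937 - 8 \left(1078 - -804\right) = 1027937 - 8 \left(1078 + 804\right) = 1027937 - 15056 = 1012881$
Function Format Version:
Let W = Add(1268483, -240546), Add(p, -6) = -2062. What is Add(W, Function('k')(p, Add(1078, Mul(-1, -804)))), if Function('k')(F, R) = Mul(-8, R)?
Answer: 1012881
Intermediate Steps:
p = -2056 (p = Add(6, -2062) = -2056)
W = 1027937
Add(W, Function('k')(p, Add(1078, Mul(-1, -804)))) = Add(1027937, Mul(-8, Add(1078, Mul(-1, -804)))) = Add(1027937, Mul(-8, Add(1078, 804))) = Add(1027937, Mul(-8, 1882)) = Add(1027937, -15056) = 1012881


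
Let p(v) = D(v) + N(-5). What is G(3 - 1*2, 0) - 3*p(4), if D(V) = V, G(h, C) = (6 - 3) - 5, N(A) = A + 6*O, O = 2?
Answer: -35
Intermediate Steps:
N(A) = 12 + A (N(A) = A + 6*2 = A + 12 = 12 + A)
G(h, C) = -2 (G(h, C) = 3 - 5 = -2)
p(v) = 7 + v (p(v) = v + (12 - 5) = v + 7 = 7 + v)
G(3 - 1*2, 0) - 3*p(4) = -2 - 3*(7 + 4) = -2 - 3*11 = -2 - 33 = -35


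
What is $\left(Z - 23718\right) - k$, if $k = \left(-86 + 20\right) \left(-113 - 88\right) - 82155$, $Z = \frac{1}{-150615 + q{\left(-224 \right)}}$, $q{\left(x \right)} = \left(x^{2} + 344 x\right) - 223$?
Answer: $\frac{8027699777}{177718} \approx 45171.0$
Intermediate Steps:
$q{\left(x \right)} = -223 + x^{2} + 344 x$
$Z = - \frac{1}{177718}$ ($Z = \frac{1}{-150615 + \left(-223 + \left(-224\right)^{2} + 344 \left(-224\right)\right)} = \frac{1}{-150615 - 27103} = \frac{1}{-177718} = - \frac{1}{177718} \approx -5.6269 \cdot 10^{-6}$)
$k = -68889$ ($k = \left(-66\right) \left(-201\right) - 82155 = 13266 - 82155 = -68889$)
$\left(Z - 23718\right) - k = \left(- \frac{1}{177718} - 23718\right) - -68889 = - \frac{4215115525}{177718} + 68889 = \frac{8027699777}{177718}$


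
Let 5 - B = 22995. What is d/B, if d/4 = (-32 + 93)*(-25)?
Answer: 610/2299 ≈ 0.26533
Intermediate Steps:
B = -22990 (B = 5 - 1*22995 = 5 - 22995 = -22990)
d = -6100 (d = 4*((-32 + 93)*(-25)) = 4*(61*(-25)) = 4*(-1525) = -6100)
d/B = -6100/(-22990) = -6100*(-1/22990) = 610/2299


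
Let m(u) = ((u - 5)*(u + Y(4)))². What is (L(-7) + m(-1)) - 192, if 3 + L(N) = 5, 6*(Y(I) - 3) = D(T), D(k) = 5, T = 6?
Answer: 99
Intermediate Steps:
Y(I) = 23/6 (Y(I) = 3 + (⅙)*5 = 3 + ⅚ = 23/6)
L(N) = 2 (L(N) = -3 + 5 = 2)
m(u) = (-5 + u)²*(23/6 + u)² (m(u) = ((u - 5)*(u + 23/6))² = ((-5 + u)*(23/6 + u))² = (-5 + u)²*(23/6 + u)²)
(L(-7) + m(-1)) - 192 = (2 + (-5 - 1)²*(23 + 6*(-1))²/36) - 192 = (2 + (1/36)*(-6)²*(23 - 6)²) - 192 = (2 + (1/36)*36*17²) - 192 = (2 + (1/36)*36*289) - 192 = (2 + 289) - 192 = 291 - 192 = 99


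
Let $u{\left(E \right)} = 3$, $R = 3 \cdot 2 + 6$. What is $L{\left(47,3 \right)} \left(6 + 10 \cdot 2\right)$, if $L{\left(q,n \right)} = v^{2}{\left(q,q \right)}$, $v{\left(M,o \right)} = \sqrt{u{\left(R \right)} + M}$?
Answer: $1300$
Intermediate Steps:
$R = 12$ ($R = 6 + 6 = 12$)
$v{\left(M,o \right)} = \sqrt{3 + M}$
$L{\left(q,n \right)} = 3 + q$ ($L{\left(q,n \right)} = \left(\sqrt{3 + q}\right)^{2} = 3 + q$)
$L{\left(47,3 \right)} \left(6 + 10 \cdot 2\right) = \left(3 + 47\right) \left(6 + 10 \cdot 2\right) = 50 \left(6 + 20\right) = 50 \cdot 26 = 1300$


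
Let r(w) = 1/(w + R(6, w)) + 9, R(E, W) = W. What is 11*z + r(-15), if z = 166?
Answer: 55049/30 ≈ 1835.0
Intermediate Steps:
r(w) = 9 + 1/(2*w) (r(w) = 1/(w + w) + 9 = 1/(2*w) + 9 = 9 + 1/(2*w))
11*z + r(-15) = 11*166 + (9 + (½)/(-15)) = 1826 + (9 + (½)*(-1/15)) = 1826 + (9 - 1/30) = 1826 + 269/30 = 55049/30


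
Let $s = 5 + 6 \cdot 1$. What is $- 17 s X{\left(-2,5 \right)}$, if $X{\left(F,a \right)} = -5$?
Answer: $935$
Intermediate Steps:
$s = 11$ ($s = 5 + 6 = 11$)
$- 17 s X{\left(-2,5 \right)} = \left(-17\right) 11 \left(-5\right) = \left(-187\right) \left(-5\right) = 935$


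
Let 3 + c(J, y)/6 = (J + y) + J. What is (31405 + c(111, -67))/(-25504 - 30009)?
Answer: -32317/55513 ≈ -0.58215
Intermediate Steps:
c(J, y) = -18 + 6*y + 12*J (c(J, y) = -18 + 6*((J + y) + J) = -18 + 6*(y + 2*J) = -18 + (6*y + 12*J) = -18 + 6*y + 12*J)
(31405 + c(111, -67))/(-25504 - 30009) = (31405 + (-18 + 6*(-67) + 12*111))/(-25504 - 30009) = (31405 + (-18 - 402 + 1332))/(-55513) = (31405 + 912)*(-1/55513) = 32317*(-1/55513) = -32317/55513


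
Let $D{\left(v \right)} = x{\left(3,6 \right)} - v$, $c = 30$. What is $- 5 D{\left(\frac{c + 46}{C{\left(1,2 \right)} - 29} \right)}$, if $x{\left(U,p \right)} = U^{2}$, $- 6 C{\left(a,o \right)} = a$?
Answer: $- \frac{2031}{35} \approx -58.029$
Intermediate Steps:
$C{\left(a,o \right)} = - \frac{a}{6}$
$D{\left(v \right)} = 9 - v$ ($D{\left(v \right)} = 3^{2} - v = 9 - v$)
$- 5 D{\left(\frac{c + 46}{C{\left(1,2 \right)} - 29} \right)} = - 5 \left(9 - \frac{30 + 46}{\left(- \frac{1}{6}\right) 1 - 29}\right) = - 5 \left(9 - \frac{76}{- \frac{1}{6} - 29}\right) = - 5 \left(9 - \frac{76}{- \frac{175}{6}}\right) = - 5 \left(9 - 76 \left(- \frac{6}{175}\right)\right) = - 5 \left(9 - - \frac{456}{175}\right) = - 5 \left(9 + \frac{456}{175}\right) = \left(-5\right) \frac{2031}{175} = - \frac{2031}{35}$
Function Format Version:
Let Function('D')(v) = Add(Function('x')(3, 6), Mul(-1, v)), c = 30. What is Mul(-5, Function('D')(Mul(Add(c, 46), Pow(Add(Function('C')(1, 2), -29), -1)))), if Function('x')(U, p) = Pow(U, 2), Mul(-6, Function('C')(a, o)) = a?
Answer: Rational(-2031, 35) ≈ -58.029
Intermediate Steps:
Function('C')(a, o) = Mul(Rational(-1, 6), a)
Function('D')(v) = Add(9, Mul(-1, v)) (Function('D')(v) = Add(Pow(3, 2), Mul(-1, v)) = Add(9, Mul(-1, v)))
Mul(-5, Function('D')(Mul(Add(c, 46), Pow(Add(Function('C')(1, 2), -29), -1)))) = Mul(-5, Add(9, Mul(-1, Mul(Add(30, 46), Pow(Add(Mul(Rational(-1, 6), 1), -29), -1))))) = Mul(-5, Add(9, Mul(-1, Mul(76, Pow(Add(Rational(-1, 6), -29), -1))))) = Mul(-5, Add(9, Mul(-1, Mul(76, Pow(Rational(-175, 6), -1))))) = Mul(-5, Add(9, Mul(-1, Mul(76, Rational(-6, 175))))) = Mul(-5, Add(9, Mul(-1, Rational(-456, 175)))) = Mul(-5, Add(9, Rational(456, 175))) = Mul(-5, Rational(2031, 175)) = Rational(-2031, 35)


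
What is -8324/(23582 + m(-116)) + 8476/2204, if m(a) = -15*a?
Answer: 24535397/6976211 ≈ 3.5170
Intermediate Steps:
-8324/(23582 + m(-116)) + 8476/2204 = -8324/(23582 - 15*(-116)) + 8476/2204 = -8324/(23582 + 1740) + 8476*(1/2204) = -8324/25322 + 2119/551 = -8324*1/25322 + 2119/551 = -4162/12661 + 2119/551 = 24535397/6976211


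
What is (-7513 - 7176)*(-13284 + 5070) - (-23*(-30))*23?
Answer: 120639576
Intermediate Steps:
(-7513 - 7176)*(-13284 + 5070) - (-23*(-30))*23 = -14689*(-8214) - 690*23 = 120655446 - 1*15870 = 120655446 - 15870 = 120639576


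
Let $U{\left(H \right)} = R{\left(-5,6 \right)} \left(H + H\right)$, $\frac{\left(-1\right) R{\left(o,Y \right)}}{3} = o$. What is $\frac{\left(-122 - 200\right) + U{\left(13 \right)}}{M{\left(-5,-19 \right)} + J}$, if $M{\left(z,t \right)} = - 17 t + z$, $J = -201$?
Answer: $\frac{68}{117} \approx 0.5812$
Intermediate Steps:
$R{\left(o,Y \right)} = - 3 o$
$M{\left(z,t \right)} = z - 17 t$
$U{\left(H \right)} = 30 H$ ($U{\left(H \right)} = \left(-3\right) \left(-5\right) \left(H + H\right) = 15 \cdot 2 H = 30 H$)
$\frac{\left(-122 - 200\right) + U{\left(13 \right)}}{M{\left(-5,-19 \right)} + J} = \frac{\left(-122 - 200\right) + 30 \cdot 13}{\left(-5 - -323\right) - 201} = \frac{-322 + 390}{\left(-5 + 323\right) - 201} = \frac{68}{318 - 201} = \frac{68}{117}$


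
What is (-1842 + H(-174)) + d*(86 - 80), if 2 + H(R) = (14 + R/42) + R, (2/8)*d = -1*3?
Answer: -14561/7 ≈ -2080.1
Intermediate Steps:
d = -12 (d = 4*(-1*3) = 4*(-3) = -12)
H(R) = 12 + 43*R/42 (H(R) = -2 + ((14 + R/42) + R) = -2 + (14 + 43*R/42) = 12 + 43*R/42)
(-1842 + H(-174)) + d*(86 - 80) = (-1842 + (12 + (43/42)*(-174))) - 12*(86 - 80) = (-1842 + (12 - 1247/7)) - 12*6 = (-1842 - 1163/7) - 72 = -14057/7 - 72 = -14561/7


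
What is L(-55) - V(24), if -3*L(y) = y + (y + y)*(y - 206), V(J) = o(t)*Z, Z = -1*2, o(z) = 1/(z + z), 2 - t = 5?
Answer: -9552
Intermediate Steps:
t = -3 (t = 2 - 1*5 = 2 - 5 = -3)
o(z) = 1/(2*z)
Z = -2
V(J) = ⅓ (V(J) = ((½)/(-3))*(-2) = ((½)*(-⅓))*(-2) = -⅙*(-2) = ⅓)
L(y) = -y/3 - 2*y*(-206 + y)/3 (L(y) = -(y + (y + y)*(y - 206))/3 = -(y + (2*y)*(-206 + y))/3 = -(y + 2*y*(-206 + y))/3 = -y/3 - 2*y*(-206 + y)/3)
L(-55) - V(24) = (⅓)*(-55)*(411 - 2*(-55)) - 1*⅓ = (⅓)*(-55)*(411 + 110) - ⅓ = (⅓)*(-55)*521 - ⅓ = -28655/3 - ⅓ = -9552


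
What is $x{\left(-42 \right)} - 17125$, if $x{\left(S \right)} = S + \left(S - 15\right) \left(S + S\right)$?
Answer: $-12379$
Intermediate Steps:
$x{\left(S \right)} = S + 2 S \left(-15 + S\right)$ ($x{\left(S \right)} = S + \left(-15 + S\right) 2 S = S + 2 S \left(-15 + S\right)$)
$x{\left(-42 \right)} - 17125 = - 42 \left(-29 + 2 \left(-42\right)\right) - 17125 = - 42 \left(-29 - 84\right) - 17125 = \left(-42\right) \left(-113\right) - 17125 = 4746 - 17125 = -12379$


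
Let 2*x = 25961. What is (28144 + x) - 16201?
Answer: 49847/2 ≈ 24924.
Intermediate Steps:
x = 25961/2 (x = (½)*25961 = 25961/2 ≈ 12981.)
(28144 + x) - 16201 = (28144 + 25961/2) - 16201 = 82249/2 - 16201 = 49847/2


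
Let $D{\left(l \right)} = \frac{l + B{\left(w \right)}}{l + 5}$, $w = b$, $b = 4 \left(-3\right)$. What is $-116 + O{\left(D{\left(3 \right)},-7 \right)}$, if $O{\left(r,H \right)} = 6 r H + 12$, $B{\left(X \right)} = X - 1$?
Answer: $- \frac{103}{2} \approx -51.5$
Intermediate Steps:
$b = -12$
$w = -12$
$B{\left(X \right)} = -1 + X$
$D{\left(l \right)} = \frac{-13 + l}{5 + l}$ ($D{\left(l \right)} = \frac{l - 13}{l + 5} = \frac{l - 13}{5 + l} = \frac{-13 + l}{5 + l}$)
$O{\left(r,H \right)} = 12 + 6 H r$ ($O{\left(r,H \right)} = 6 H r + 12 = 12 + 6 H r$)
$-116 + O{\left(D{\left(3 \right)},-7 \right)} = -116 + \left(12 + 6 \left(-7\right) \frac{-13 + 3}{5 + 3}\right) = -116 + \left(12 + 6 \left(-7\right) \frac{1}{8} \left(-10\right)\right) = -116 + \left(12 + 6 \left(-7\right) \left(- \frac{5}{4}\right)\right) = -116 + \left(12 + \frac{105}{2}\right) = -116 + \frac{129}{2} = - \frac{103}{2}$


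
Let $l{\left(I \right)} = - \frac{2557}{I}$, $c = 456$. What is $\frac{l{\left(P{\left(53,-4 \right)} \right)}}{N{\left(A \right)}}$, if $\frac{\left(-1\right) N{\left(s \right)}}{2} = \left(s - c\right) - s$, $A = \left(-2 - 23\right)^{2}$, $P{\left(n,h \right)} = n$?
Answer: $- \frac{2557}{48336} \approx -0.052901$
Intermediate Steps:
$A = 625$ ($A = \left(-25\right)^{2} = 625$)
$N{\left(s \right)} = 912$ ($N{\left(s \right)} = - 2 \left(\left(s - 456\right) - s\right) = - 2 \left(\left(-456 + s\right) - s\right) = \left(-2\right) \left(-456\right) = 912$)
$\frac{l{\left(P{\left(53,-4 \right)} \right)}}{N{\left(A \right)}} = \frac{\left(-2557\right) \frac{1}{53}}{912} = \left(-2557\right) \frac{1}{53} \cdot \frac{1}{912} = \left(- \frac{2557}{53}\right) \frac{1}{912} = - \frac{2557}{48336}$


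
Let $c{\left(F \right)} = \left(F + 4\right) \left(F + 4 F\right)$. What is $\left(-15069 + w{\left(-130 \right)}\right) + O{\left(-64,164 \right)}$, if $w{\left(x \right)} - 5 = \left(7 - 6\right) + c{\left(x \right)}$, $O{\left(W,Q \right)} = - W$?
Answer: $66901$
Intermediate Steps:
$c{\left(F \right)} = 5 F \left(4 + F\right)$ ($c{\left(F \right)} = \left(4 + F\right) 5 F = 5 F \left(4 + F\right)$)
$w{\left(x \right)} = 6 + 5 x \left(4 + x\right)$ ($w{\left(x \right)} = 5 + \left(\left(7 - 6\right) + 5 x \left(4 + x\right)\right) = 5 + \left(1 + 5 x \left(4 + x\right)\right) = 6 + 5 x \left(4 + x\right)$)
$\left(-15069 + w{\left(-130 \right)}\right) + O{\left(-64,164 \right)} = \left(-15069 + \left(6 + 5 \left(-130\right) \left(4 - 130\right)\right)\right) - -64 = \left(-15069 + \left(6 + 5 \left(-130\right) \left(-126\right)\right)\right) + 64 = \left(-15069 + \left(6 + 81900\right)\right) + 64 = \left(-15069 + 81906\right) + 64 = 66837 + 64 = 66901$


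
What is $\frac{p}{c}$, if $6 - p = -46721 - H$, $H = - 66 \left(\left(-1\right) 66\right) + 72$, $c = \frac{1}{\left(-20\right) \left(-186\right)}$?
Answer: $190296600$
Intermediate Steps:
$c = \frac{1}{3720} \approx 0.00026882$
$H = 4428$ ($H = \left(-66\right) \left(-66\right) + 72 = 4356 + 72 = 4428$)
$p = 51155$ ($p = 6 - \left(-46721 - 4428\right) = 6 - -51149 = 6 + 51149 = 51155$)
$\frac{p}{c} = 51155 \frac{1}{\frac{1}{3720}} = 51155 \cdot 3720 = 190296600$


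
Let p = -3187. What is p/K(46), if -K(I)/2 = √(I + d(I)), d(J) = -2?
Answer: 3187*√11/44 ≈ 240.23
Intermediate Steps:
K(I) = -2*√(-2 + I) (K(I) = -2*√(I - 2) = -2*√(-2 + I))
p/K(46) = -3187*(-1/(2*√(-2 + 46))) = -3187*(-√11/44) = -(-3187)*√11/44 = 3187*√11/44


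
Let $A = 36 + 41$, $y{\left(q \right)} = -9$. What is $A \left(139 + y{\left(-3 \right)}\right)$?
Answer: $10010$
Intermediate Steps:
$A = 77$
$A \left(139 + y{\left(-3 \right)}\right) = 77 \left(139 - 9\right) = 77 \cdot 130 = 10010$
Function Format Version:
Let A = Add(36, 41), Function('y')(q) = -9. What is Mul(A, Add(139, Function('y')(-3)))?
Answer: 10010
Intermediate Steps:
A = 77
Mul(A, Add(139, Function('y')(-3))) = Mul(77, Add(139, -9)) = Mul(77, 130) = 10010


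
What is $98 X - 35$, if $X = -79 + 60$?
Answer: $-1897$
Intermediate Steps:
$X = -19$
$98 X - 35 = 98 \left(-19\right) - 35 = -1862 - 35 = -1897$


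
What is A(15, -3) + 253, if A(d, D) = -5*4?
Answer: 233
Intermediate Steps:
A(d, D) = -20
A(15, -3) + 253 = -20 + 253 = 233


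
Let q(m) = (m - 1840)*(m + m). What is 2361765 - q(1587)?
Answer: 3164787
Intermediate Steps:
q(m) = 2*m*(-1840 + m) (q(m) = (-1840 + m)*(2*m) = 2*m*(-1840 + m))
2361765 - q(1587) = 2361765 - 2*1587*(-1840 + 1587) = 2361765 - 2*1587*(-253) = 2361765 - 1*(-803022) = 2361765 + 803022 = 3164787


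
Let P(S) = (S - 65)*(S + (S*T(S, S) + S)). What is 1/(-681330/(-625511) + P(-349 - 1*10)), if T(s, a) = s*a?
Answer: 625511/12271309031647338 ≈ 5.0973e-11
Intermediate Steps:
T(s, a) = a*s
P(S) = (-65 + S)*(S³ + 2*S) (P(S) = (S - 65)*(S + (S*(S*S) + S)) = (-65 + S)*(S + (S*S² + S)) = (-65 + S)*(S + (S³ + S)) = (-65 + S)*(S + (S + S³)) = (-65 + S)*(S³ + 2*S))
1/(-681330/(-625511) + P(-349 - 1*10)) = 1/(-681330/(-625511) + (-349 - 1*10)*(-130 + (-349 - 1*10)³ - 65*(-349 - 1*10)² + 2*(-349 - 1*10))) = 1/(-681330*(-1/625511) + (-349 - 10)*(-130 + (-349 - 10)³ - 65*(-349 - 10)² + 2*(-349 - 10))) = 1/(681330/625511 - 359*(-130 + (-359)³ - 65*(-359)² + 2*(-359))) = 1/(681330/625511 - 359*(-130 - 46268279 - 65*128881 - 718)) = 1/(681330/625511 - 359*(-130 - 46268279 - 8377265 - 718)) = 1/(681330/625511 - 359*(-54646392)) = 1/(681330/625511 + 19618054728) = 1/(12271309031647338/625511) = 625511/12271309031647338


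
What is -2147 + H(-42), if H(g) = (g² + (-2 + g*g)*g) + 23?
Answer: -74364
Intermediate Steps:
H(g) = 23 + g² + g*(-2 + g²) (H(g) = (g² + (-2 + g²)*g) + 23 = (g² + g*(-2 + g²)) + 23 = 23 + g² + g*(-2 + g²))
-2147 + H(-42) = -2147 + (23 + (-42)² + (-42)³ - 2*(-42)) = -2147 + (23 + 1764 - 74088 + 84) = -2147 - 72217 = -74364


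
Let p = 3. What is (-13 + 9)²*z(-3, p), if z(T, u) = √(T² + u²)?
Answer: 48*√2 ≈ 67.882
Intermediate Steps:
(-13 + 9)²*z(-3, p) = (-13 + 9)²*√((-3)² + 3²) = (-4)²*√(9 + 9) = 16*√18 = 16*(3*√2) = 48*√2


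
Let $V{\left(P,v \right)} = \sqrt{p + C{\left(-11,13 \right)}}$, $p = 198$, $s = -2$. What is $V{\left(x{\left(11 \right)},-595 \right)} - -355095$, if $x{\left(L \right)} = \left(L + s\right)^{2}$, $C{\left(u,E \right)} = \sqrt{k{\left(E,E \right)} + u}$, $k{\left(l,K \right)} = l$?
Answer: $355095 + \sqrt{198 + \sqrt{2}} \approx 3.5511 \cdot 10^{5}$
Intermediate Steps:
$C{\left(u,E \right)} = \sqrt{E + u}$
$x{\left(L \right)} = \left(-2 + L\right)^{2}$ ($x{\left(L \right)} = \left(L - 2\right)^{2} = \left(-2 + L\right)^{2}$)
$V{\left(P,v \right)} = \sqrt{198 + \sqrt{2}}$ ($V{\left(P,v \right)} = \sqrt{198 + \sqrt{13 - 11}} = \sqrt{198 + \sqrt{2}}$)
$V{\left(x{\left(11 \right)},-595 \right)} - -355095 = \sqrt{198 + \sqrt{2}} - -355095 = \sqrt{198 + \sqrt{2}} + 355095 = 355095 + \sqrt{198 + \sqrt{2}}$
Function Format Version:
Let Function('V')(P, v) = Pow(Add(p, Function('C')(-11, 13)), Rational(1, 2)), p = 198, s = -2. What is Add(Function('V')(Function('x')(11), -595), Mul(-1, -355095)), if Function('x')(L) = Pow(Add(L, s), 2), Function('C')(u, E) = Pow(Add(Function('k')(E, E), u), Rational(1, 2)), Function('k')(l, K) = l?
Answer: Add(355095, Pow(Add(198, Pow(2, Rational(1, 2))), Rational(1, 2))) ≈ 3.5511e+5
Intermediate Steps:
Function('C')(u, E) = Pow(Add(E, u), Rational(1, 2))
Function('x')(L) = Pow(Add(-2, L), 2) (Function('x')(L) = Pow(Add(L, -2), 2) = Pow(Add(-2, L), 2))
Function('V')(P, v) = Pow(Add(198, Pow(2, Rational(1, 2))), Rational(1, 2)) (Function('V')(P, v) = Pow(Add(198, Pow(Add(13, -11), Rational(1, 2))), Rational(1, 2)) = Pow(Add(198, Pow(2, Rational(1, 2))), Rational(1, 2)))
Add(Function('V')(Function('x')(11), -595), Mul(-1, -355095)) = Add(Pow(Add(198, Pow(2, Rational(1, 2))), Rational(1, 2)), Mul(-1, -355095)) = Add(Pow(Add(198, Pow(2, Rational(1, 2))), Rational(1, 2)), 355095) = Add(355095, Pow(Add(198, Pow(2, Rational(1, 2))), Rational(1, 2)))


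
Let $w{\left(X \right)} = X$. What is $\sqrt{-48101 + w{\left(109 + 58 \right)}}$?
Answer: $3 i \sqrt{5326} \approx 218.94 i$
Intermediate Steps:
$\sqrt{-48101 + w{\left(109 + 58 \right)}} = \sqrt{-48101 + \left(109 + 58\right)} = \sqrt{-48101 + 167} = \sqrt{-47934} = 3 i \sqrt{5326}$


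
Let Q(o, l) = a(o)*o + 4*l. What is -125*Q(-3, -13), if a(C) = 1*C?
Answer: 5375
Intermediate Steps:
a(C) = C
Q(o, l) = o² + 4*l (Q(o, l) = o*o + 4*l = o² + 4*l)
-125*Q(-3, -13) = -125*((-3)² + 4*(-13)) = -125*(9 - 52) = -125*(-43) = 5375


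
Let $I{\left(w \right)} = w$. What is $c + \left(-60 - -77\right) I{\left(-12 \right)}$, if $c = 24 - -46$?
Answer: $-134$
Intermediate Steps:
$c = 70$ ($c = 24 + 46 = 70$)
$c + \left(-60 - -77\right) I{\left(-12 \right)} = 70 + \left(-60 - -77\right) \left(-12\right) = 70 + \left(-60 + 77\right) \left(-12\right) = 70 + 17 \left(-12\right) = 70 - 204 = -134$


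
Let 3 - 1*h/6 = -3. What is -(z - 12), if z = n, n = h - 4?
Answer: -20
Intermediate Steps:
h = 36 (h = 18 - 6*(-3) = 18 + 18 = 36)
n = 32 (n = 36 - 4 = 32)
z = 32
-(z - 12) = -(32 - 12) = -1*20 = -20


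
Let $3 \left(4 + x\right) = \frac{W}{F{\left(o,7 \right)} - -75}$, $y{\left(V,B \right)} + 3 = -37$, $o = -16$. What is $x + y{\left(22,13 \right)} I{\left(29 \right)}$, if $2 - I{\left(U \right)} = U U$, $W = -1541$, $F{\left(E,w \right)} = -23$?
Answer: $\frac{5233195}{156} \approx 33546.0$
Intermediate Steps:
$y{\left(V,B \right)} = -40$ ($y{\left(V,B \right)} = -3 - 37 = -40$)
$I{\left(U \right)} = 2 - U^{2}$ ($I{\left(U \right)} = 2 - U U = 2 - U^{2}$)
$x = - \frac{2165}{156}$ ($x = -4 + \frac{\left(-1541\right) \frac{1}{-23 - -75}}{3} = -4 + \frac{\left(-1541\right) \frac{1}{-23 + 75}}{3} = -4 + \frac{\left(-1541\right) \frac{1}{52}}{3} = -4 + \frac{1}{3} \left(- \frac{1541}{52}\right) = -4 - \frac{1541}{156} = - \frac{2165}{156} \approx -13.878$)
$x + y{\left(22,13 \right)} I{\left(29 \right)} = - \frac{2165}{156} - 40 \left(2 - 29^{2}\right) = - \frac{2165}{156} - 40 \left(2 - 841\right) = - \frac{2165}{156} - -33560 = - \frac{2165}{156} + 33560 = \frac{5233195}{156}$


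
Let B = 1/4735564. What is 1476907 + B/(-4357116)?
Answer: 30473615365291619567/20633401673424 ≈ 1.4769e+6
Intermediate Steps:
B = 1/4735564 ≈ 2.1117e-7
1476907 + B/(-4357116) = 1476907 + (1/4735564)/(-4357116) = 1476907 + (1/4735564)*(-1/4357116) = 1476907 - 1/20633401673424 = 30473615365291619567/20633401673424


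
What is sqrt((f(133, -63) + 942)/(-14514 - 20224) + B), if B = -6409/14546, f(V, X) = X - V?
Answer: I*sqrt(29495203827227446)/252649474 ≈ 0.67976*I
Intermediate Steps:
B = -6409/14546 (B = -6409*1/14546 = -6409/14546 ≈ -0.44060)
sqrt((f(133, -63) + 942)/(-14514 - 20224) + B) = sqrt(((-63 - 1*133) + 942)/(-14514 - 20224) - 6409/14546) = sqrt(((-63 - 133) + 942)/(-34738) - 6409/14546) = sqrt((-196 + 942)*(-1/34738) - 6409/14546) = sqrt(746*(-1/34738) - 6409/14546) = sqrt(-373/17369 - 6409/14546) = sqrt(-116743579/252649474) = I*sqrt(29495203827227446)/252649474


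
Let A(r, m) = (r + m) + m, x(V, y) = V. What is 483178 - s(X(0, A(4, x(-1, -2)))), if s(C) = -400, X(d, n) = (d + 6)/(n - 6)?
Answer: 483578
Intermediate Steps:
A(r, m) = r + 2*m (A(r, m) = (m + r) + m = r + 2*m)
X(d, n) = (6 + d)/(-6 + n)
483178 - s(X(0, A(4, x(-1, -2)))) = 483178 - 1*(-400) = 483178 + 400 = 483578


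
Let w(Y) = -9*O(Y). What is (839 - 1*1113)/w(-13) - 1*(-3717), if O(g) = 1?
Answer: 33727/9 ≈ 3747.4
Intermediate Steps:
w(Y) = -9 (w(Y) = -9*1 = -9)
(839 - 1*1113)/w(-13) - 1*(-3717) = (839 - 1*1113)/(-9) - 1*(-3717) = (839 - 1113)*(-1/9) + 3717 = -274*(-1/9) + 3717 = 274/9 + 3717 = 33727/9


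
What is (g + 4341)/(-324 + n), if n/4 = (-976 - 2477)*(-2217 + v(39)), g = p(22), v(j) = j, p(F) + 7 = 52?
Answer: 731/5013702 ≈ 0.00014580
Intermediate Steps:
p(F) = 45 (p(F) = -7 + 52 = 45)
g = 45
n = 30082536 (n = 4*((-976 - 2477)*(-2217 + 39)) = 4*(-3453*(-2178)) = 4*7520634 = 30082536)
(g + 4341)/(-324 + n) = (45 + 4341)/(-324 + 30082536) = 4386/30082212 = 4386*(1/30082212) = 731/5013702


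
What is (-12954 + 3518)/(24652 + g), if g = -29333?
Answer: 9436/4681 ≈ 2.0158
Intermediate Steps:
(-12954 + 3518)/(24652 + g) = (-12954 + 3518)/(24652 - 29333) = -9436/(-4681) = -9436*(-1/4681) = 9436/4681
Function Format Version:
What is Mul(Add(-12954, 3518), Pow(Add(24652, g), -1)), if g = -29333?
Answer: Rational(9436, 4681) ≈ 2.0158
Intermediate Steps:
Mul(Add(-12954, 3518), Pow(Add(24652, g), -1)) = Mul(Add(-12954, 3518), Pow(Add(24652, -29333), -1)) = Mul(-9436, Pow(-4681, -1)) = Mul(-9436, Rational(-1, 4681)) = Rational(9436, 4681)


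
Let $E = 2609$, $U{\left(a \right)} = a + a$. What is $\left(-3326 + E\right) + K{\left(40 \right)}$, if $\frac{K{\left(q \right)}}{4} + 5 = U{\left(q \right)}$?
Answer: $-417$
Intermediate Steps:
$U{\left(a \right)} = 2 a$
$K{\left(q \right)} = -20 + 8 q$ ($K{\left(q \right)} = -20 + 4 \cdot 2 q = -20 + 8 q$)
$\left(-3326 + E\right) + K{\left(40 \right)} = \left(-3326 + 2609\right) + \left(-20 + 8 \cdot 40\right) = -717 + \left(-20 + 320\right) = -717 + 300 = -417$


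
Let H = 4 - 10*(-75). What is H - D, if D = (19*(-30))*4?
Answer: 3034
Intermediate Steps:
H = 754 (H = 4 + 750 = 754)
D = -2280 (D = -570*4 = -2280)
H - D = 754 - 1*(-2280) = 754 + 2280 = 3034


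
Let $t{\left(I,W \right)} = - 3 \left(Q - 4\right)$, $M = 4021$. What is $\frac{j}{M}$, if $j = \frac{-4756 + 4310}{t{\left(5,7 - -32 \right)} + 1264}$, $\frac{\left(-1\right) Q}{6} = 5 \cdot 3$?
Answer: $- \frac{223}{3108233} \approx -7.1745 \cdot 10^{-5}$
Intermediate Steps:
$Q = -90$ ($Q = - 6 \cdot 5 \cdot 3 = \left(-6\right) 15 = -90$)
$t{\left(I,W \right)} = 282$ ($t{\left(I,W \right)} = - 3 \left(-90 - 4\right) = \left(-3\right) \left(-94\right) = 282$)
$j = - \frac{223}{773}$ ($j = \frac{-4756 + 4310}{282 + 1264} = - \frac{446}{1546} = \left(-446\right) \frac{1}{1546} = - \frac{223}{773} \approx -0.28849$)
$\frac{j}{M} = - \frac{223}{773 \cdot 4021} = \left(- \frac{223}{773}\right) \frac{1}{4021} = - \frac{223}{3108233}$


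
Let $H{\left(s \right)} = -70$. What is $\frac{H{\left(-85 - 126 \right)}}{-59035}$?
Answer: $\frac{14}{11807} \approx 0.0011857$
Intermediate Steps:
$\frac{H{\left(-85 - 126 \right)}}{-59035} = - \frac{70}{-59035} = \left(-70\right) \left(- \frac{1}{59035}\right) = \frac{14}{11807}$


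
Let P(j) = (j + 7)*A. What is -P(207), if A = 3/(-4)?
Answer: 321/2 ≈ 160.50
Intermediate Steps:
A = -3/4 (A = 3*(-1/4) = -3/4 ≈ -0.75000)
P(j) = -21/4 - 3*j/4 (P(j) = (j + 7)*(-3/4) = (7 + j)*(-3/4) = -21/4 - 3*j/4)
-P(207) = -(-21/4 - 3/4*207) = -(-21/4 - 621/4) = -1*(-321/2) = 321/2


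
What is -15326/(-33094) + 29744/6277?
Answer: 540274619/103865519 ≈ 5.2017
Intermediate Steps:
-15326/(-33094) + 29744/6277 = -15326*(-1/33094) + 29744*(1/6277) = 7663/16547 + 29744/6277 = 540274619/103865519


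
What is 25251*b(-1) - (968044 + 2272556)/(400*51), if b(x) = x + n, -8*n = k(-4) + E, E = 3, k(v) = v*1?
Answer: -3026473/136 ≈ -22253.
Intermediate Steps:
k(v) = v
n = ⅛ (n = -(-4 + 3)/8 = -⅛*(-1) = ⅛ ≈ 0.12500)
b(x) = ⅛ + x (b(x) = x + ⅛ = ⅛ + x)
25251*b(-1) - (968044 + 2272556)/(400*51) = 25251*(⅛ - 1) - (968044 + 2272556)/(400*51) = 25251*(-7/8) - 3240600/20400 = -176757/8 - 3240600/20400 = -176757/8 - 1*5401/34 = -176757/8 - 5401/34 = -3026473/136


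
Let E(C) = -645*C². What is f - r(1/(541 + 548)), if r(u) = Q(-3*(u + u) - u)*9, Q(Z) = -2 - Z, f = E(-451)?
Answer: -15874428874/121 ≈ -1.3119e+8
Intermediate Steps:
f = -131193645 (f = -645*(-451)² = -645*203401 = -131193645)
r(u) = -18 + 63*u (r(u) = (-2 - (-3*(u + u) - u))*9 = (-2 - (-6*u - u))*9 = (-2 - (-7)*u)*9 = (-2 + 7*u)*9 = -18 + 63*u)
f - r(1/(541 + 548)) = -131193645 - (-18 + 63/(541 + 548)) = -131193645 - (-18 + 63/1089) = -131193645 - (-18 + 63*(1/1089)) = -131193645 - (-18 + 7/121) = -131193645 - 1*(-2171/121) = -131193645 + 2171/121 = -15874428874/121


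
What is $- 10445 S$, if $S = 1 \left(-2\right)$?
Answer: $20890$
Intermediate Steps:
$S = -2$
$- 10445 S = \left(-10445\right) \left(-2\right) = 20890$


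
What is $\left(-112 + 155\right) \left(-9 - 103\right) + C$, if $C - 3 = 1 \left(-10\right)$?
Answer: $-4823$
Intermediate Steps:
$C = -7$ ($C = 3 + 1 \left(-10\right) = 3 - 10 = -7$)
$\left(-112 + 155\right) \left(-9 - 103\right) + C = \left(-112 + 155\right) \left(-9 - 103\right) - 7 = 43 \left(-112\right) - 7 = -4816 - 7 = -4823$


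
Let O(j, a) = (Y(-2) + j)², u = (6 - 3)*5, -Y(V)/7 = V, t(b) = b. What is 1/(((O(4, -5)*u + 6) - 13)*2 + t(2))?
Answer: 1/9708 ≈ 0.00010301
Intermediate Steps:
Y(V) = -7*V
u = 15 (u = 3*5 = 15)
O(j, a) = (14 + j)² (O(j, a) = (-7*(-2) + j)² = (14 + j)²)
1/(((O(4, -5)*u + 6) - 13)*2 + t(2)) = 1/((((14 + 4)²*15 + 6) - 13)*2 + 2) = 1/(((18²*15 + 6) - 13)*2 + 2) = 1/(((324*15 + 6) - 13)*2 + 2) = 1/(((4860 + 6) - 13)*2 + 2) = 1/((4866 - 13)*2 + 2) = 1/(4853*2 + 2) = 1/(9706 + 2) = 1/9708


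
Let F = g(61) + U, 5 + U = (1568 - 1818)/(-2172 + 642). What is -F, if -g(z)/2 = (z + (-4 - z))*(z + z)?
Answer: -148588/153 ≈ -971.16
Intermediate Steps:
g(z) = 16*z (g(z) = -2*(z + (-4 - z))*(z + z) = -(-8)*2*z = -(-16)*z = 16*z)
U = -740/153 (U = -5 + (1568 - 1818)/(-2172 + 642) = -5 - 250/(-1530) = -5 - 250*(-1/1530) = -5 + 25/153 = -740/153 ≈ -4.8366)
F = 148588/153 (F = 16*61 - 740/153 = 976 - 740/153 = 148588/153 ≈ 971.16)
-F = -1*148588/153 = -148588/153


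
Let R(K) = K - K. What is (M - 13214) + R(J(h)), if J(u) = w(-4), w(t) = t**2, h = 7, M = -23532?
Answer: -36746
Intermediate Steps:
J(u) = 16 (J(u) = (-4)**2 = 16)
R(K) = 0
(M - 13214) + R(J(h)) = (-23532 - 13214) + 0 = -36746 + 0 = -36746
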